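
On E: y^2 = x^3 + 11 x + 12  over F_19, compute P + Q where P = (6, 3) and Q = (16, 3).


P != Q, so use the chord formula.
s = (y2 - y1) / (x2 - x1) = (0) / (10) mod 19 = 0
x3 = s^2 - x1 - x2 mod 19 = 0^2 - 6 - 16 = 16
y3 = s (x1 - x3) - y1 mod 19 = 0 * (6 - 16) - 3 = 16

P + Q = (16, 16)


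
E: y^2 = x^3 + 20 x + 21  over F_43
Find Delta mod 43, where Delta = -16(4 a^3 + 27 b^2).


4 a^3 + 27 b^2 = 4*20^3 + 27*21^2 = 32000 + 11907 = 43907
Delta = -16 * (43907) = -702512
Delta mod 43 = 22

Delta = 22 (mod 43)


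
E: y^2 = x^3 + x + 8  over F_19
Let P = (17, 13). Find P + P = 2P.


Doubling: s = (3 x1^2 + a) / (2 y1)
s = (3*17^2 + 1) / (2*13) mod 19 = 10
x3 = s^2 - 2 x1 mod 19 = 10^2 - 2*17 = 9
y3 = s (x1 - x3) - y1 mod 19 = 10 * (17 - 9) - 13 = 10

2P = (9, 10)


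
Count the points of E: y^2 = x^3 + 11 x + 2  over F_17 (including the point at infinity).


For each x in F_17, count y with y^2 = x^3 + 11 x + 2 mod 17:
  x = 0: RHS = 2, y in [6, 11]  -> 2 point(s)
  x = 2: RHS = 15, y in [7, 10]  -> 2 point(s)
  x = 4: RHS = 8, y in [5, 12]  -> 2 point(s)
  x = 11: RHS = 9, y in [3, 14]  -> 2 point(s)
  x = 12: RHS = 9, y in [3, 14]  -> 2 point(s)
  x = 13: RHS = 13, y in [8, 9]  -> 2 point(s)
Affine points: 12. Add the point at infinity: total = 13.

#E(F_17) = 13


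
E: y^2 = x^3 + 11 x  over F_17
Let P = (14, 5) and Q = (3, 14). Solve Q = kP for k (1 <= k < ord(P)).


Enumerate multiples of P until we hit Q = (3, 14):
  1P = (14, 5)
  2P = (15, 15)
  3P = (3, 3)
  4P = (2, 8)
  5P = (0, 0)
  6P = (2, 9)
  7P = (3, 14)
Match found at i = 7.

k = 7


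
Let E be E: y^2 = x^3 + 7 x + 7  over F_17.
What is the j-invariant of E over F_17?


Delta = -16(4 a^3 + 27 b^2) mod 17 = 9
-1728 * (4 a)^3 = -1728 * (4*7)^3 mod 17 = 13
j = 13 * 9^(-1) mod 17 = 9

j = 9 (mod 17)


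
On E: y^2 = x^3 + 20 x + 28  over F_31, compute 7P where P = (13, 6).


k = 7 = 111_2 (binary, LSB first: 111)
Double-and-add from P = (13, 6):
  bit 0 = 1: acc = O + (13, 6) = (13, 6)
  bit 1 = 1: acc = (13, 6) + (5, 25) = (23, 10)
  bit 2 = 1: acc = (23, 10) + (15, 18) = (25, 23)

7P = (25, 23)


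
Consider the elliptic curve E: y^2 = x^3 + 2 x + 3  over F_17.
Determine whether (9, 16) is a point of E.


Check whether y^2 = x^3 + 2 x + 3 (mod 17) for (x, y) = (9, 16).
LHS: y^2 = 16^2 mod 17 = 1
RHS: x^3 + 2 x + 3 = 9^3 + 2*9 + 3 mod 17 = 2
LHS != RHS

No, not on the curve


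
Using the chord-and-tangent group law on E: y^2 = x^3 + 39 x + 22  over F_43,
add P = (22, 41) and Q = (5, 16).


P != Q, so use the chord formula.
s = (y2 - y1) / (x2 - x1) = (18) / (26) mod 43 = 4
x3 = s^2 - x1 - x2 mod 43 = 4^2 - 22 - 5 = 32
y3 = s (x1 - x3) - y1 mod 43 = 4 * (22 - 32) - 41 = 5

P + Q = (32, 5)


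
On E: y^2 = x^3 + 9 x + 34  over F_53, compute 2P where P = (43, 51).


Doubling: s = (3 x1^2 + a) / (2 y1)
s = (3*43^2 + 9) / (2*51) mod 53 = 42
x3 = s^2 - 2 x1 mod 53 = 42^2 - 2*43 = 35
y3 = s (x1 - x3) - y1 mod 53 = 42 * (43 - 35) - 51 = 20

2P = (35, 20)


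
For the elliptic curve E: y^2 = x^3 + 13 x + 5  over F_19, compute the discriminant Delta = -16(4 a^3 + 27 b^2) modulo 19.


4 a^3 + 27 b^2 = 4*13^3 + 27*5^2 = 8788 + 675 = 9463
Delta = -16 * (9463) = -151408
Delta mod 19 = 3

Delta = 3 (mod 19)


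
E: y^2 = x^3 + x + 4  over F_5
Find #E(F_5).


For each x in F_5, count y with y^2 = x^3 + 1 x + 4 mod 5:
  x = 0: RHS = 4, y in [2, 3]  -> 2 point(s)
  x = 1: RHS = 1, y in [1, 4]  -> 2 point(s)
  x = 2: RHS = 4, y in [2, 3]  -> 2 point(s)
  x = 3: RHS = 4, y in [2, 3]  -> 2 point(s)
Affine points: 8. Add the point at infinity: total = 9.

#E(F_5) = 9


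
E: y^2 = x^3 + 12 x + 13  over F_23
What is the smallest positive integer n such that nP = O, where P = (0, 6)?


Compute successive multiples of P until we hit O:
  1P = (0, 6)
  2P = (1, 16)
  3P = (7, 16)
  4P = (11, 21)
  5P = (15, 7)
  6P = (17, 22)
  7P = (8, 0)
  8P = (17, 1)
  ... (continuing to 14P)
  14P = O

ord(P) = 14


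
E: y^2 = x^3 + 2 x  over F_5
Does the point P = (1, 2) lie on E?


Check whether y^2 = x^3 + 2 x + 0 (mod 5) for (x, y) = (1, 2).
LHS: y^2 = 2^2 mod 5 = 4
RHS: x^3 + 2 x + 0 = 1^3 + 2*1 + 0 mod 5 = 3
LHS != RHS

No, not on the curve


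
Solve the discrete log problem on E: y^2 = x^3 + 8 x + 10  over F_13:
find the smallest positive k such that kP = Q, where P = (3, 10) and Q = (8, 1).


Enumerate multiples of P until we hit Q = (8, 1):
  1P = (3, 10)
  2P = (6, 1)
  3P = (0, 7)
  4P = (11, 8)
  5P = (8, 1)
Match found at i = 5.

k = 5


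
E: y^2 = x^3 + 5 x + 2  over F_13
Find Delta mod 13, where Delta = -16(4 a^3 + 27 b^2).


4 a^3 + 27 b^2 = 4*5^3 + 27*2^2 = 500 + 108 = 608
Delta = -16 * (608) = -9728
Delta mod 13 = 9

Delta = 9 (mod 13)


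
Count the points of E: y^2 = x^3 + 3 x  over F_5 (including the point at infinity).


For each x in F_5, count y with y^2 = x^3 + 3 x + 0 mod 5:
  x = 0: RHS = 0, y in [0]  -> 1 point(s)
  x = 1: RHS = 4, y in [2, 3]  -> 2 point(s)
  x = 2: RHS = 4, y in [2, 3]  -> 2 point(s)
  x = 3: RHS = 1, y in [1, 4]  -> 2 point(s)
  x = 4: RHS = 1, y in [1, 4]  -> 2 point(s)
Affine points: 9. Add the point at infinity: total = 10.

#E(F_5) = 10


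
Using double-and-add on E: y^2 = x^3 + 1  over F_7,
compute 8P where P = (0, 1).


k = 8 = 1000_2 (binary, LSB first: 0001)
Double-and-add from P = (0, 1):
  bit 0 = 0: acc unchanged = O
  bit 1 = 0: acc unchanged = O
  bit 2 = 0: acc unchanged = O
  bit 3 = 1: acc = O + (0, 6) = (0, 6)

8P = (0, 6)


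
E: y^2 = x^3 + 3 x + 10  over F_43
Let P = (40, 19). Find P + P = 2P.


Doubling: s = (3 x1^2 + a) / (2 y1)
s = (3*40^2 + 3) / (2*19) mod 43 = 37
x3 = s^2 - 2 x1 mod 43 = 37^2 - 2*40 = 42
y3 = s (x1 - x3) - y1 mod 43 = 37 * (40 - 42) - 19 = 36

2P = (42, 36)


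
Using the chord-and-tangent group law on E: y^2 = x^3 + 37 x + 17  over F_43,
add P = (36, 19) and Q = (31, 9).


P != Q, so use the chord formula.
s = (y2 - y1) / (x2 - x1) = (33) / (38) mod 43 = 2
x3 = s^2 - x1 - x2 mod 43 = 2^2 - 36 - 31 = 23
y3 = s (x1 - x3) - y1 mod 43 = 2 * (36 - 23) - 19 = 7

P + Q = (23, 7)


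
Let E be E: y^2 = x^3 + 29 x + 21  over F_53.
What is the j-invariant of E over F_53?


Delta = -16(4 a^3 + 27 b^2) mod 53 = 30
-1728 * (4 a)^3 = -1728 * (4*29)^3 mod 53 = 12
j = 12 * 30^(-1) mod 53 = 11

j = 11 (mod 53)


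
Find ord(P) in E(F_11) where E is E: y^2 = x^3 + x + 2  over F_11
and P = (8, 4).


Compute successive multiples of P until we hit O:
  1P = (8, 4)
  2P = (10, 0)
  3P = (8, 7)
  4P = O

ord(P) = 4


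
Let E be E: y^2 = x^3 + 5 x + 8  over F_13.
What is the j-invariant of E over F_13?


Delta = -16(4 a^3 + 27 b^2) mod 13 = 11
-1728 * (4 a)^3 = -1728 * (4*5)^3 mod 13 = 5
j = 5 * 11^(-1) mod 13 = 4

j = 4 (mod 13)


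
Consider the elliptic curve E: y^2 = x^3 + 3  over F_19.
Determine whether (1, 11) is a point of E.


Check whether y^2 = x^3 + 0 x + 3 (mod 19) for (x, y) = (1, 11).
LHS: y^2 = 11^2 mod 19 = 7
RHS: x^3 + 0 x + 3 = 1^3 + 0*1 + 3 mod 19 = 4
LHS != RHS

No, not on the curve


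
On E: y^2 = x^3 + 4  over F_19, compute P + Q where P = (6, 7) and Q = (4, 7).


P != Q, so use the chord formula.
s = (y2 - y1) / (x2 - x1) = (0) / (17) mod 19 = 0
x3 = s^2 - x1 - x2 mod 19 = 0^2 - 6 - 4 = 9
y3 = s (x1 - x3) - y1 mod 19 = 0 * (6 - 9) - 7 = 12

P + Q = (9, 12)


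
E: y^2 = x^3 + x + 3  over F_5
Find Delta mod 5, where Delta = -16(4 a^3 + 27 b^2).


4 a^3 + 27 b^2 = 4*1^3 + 27*3^2 = 4 + 243 = 247
Delta = -16 * (247) = -3952
Delta mod 5 = 3

Delta = 3 (mod 5)


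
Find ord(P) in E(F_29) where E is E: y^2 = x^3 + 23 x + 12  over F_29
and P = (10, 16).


Compute successive multiples of P until we hit O:
  1P = (10, 16)
  2P = (14, 27)
  3P = (18, 20)
  4P = (23, 21)
  5P = (20, 27)
  6P = (15, 22)
  7P = (24, 2)
  8P = (25, 28)
  ... (continuing to 18P)
  18P = O

ord(P) = 18


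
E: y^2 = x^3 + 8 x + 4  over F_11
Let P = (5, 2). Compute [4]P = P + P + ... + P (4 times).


k = 4 = 100_2 (binary, LSB first: 001)
Double-and-add from P = (5, 2):
  bit 0 = 0: acc unchanged = O
  bit 1 = 0: acc unchanged = O
  bit 2 = 1: acc = O + (4, 1) = (4, 1)

4P = (4, 1)


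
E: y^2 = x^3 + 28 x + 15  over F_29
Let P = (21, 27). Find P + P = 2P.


Doubling: s = (3 x1^2 + a) / (2 y1)
s = (3*21^2 + 28) / (2*27) mod 29 = 3
x3 = s^2 - 2 x1 mod 29 = 3^2 - 2*21 = 25
y3 = s (x1 - x3) - y1 mod 29 = 3 * (21 - 25) - 27 = 19

2P = (25, 19)


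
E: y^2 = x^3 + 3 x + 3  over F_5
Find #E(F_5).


For each x in F_5, count y with y^2 = x^3 + 3 x + 3 mod 5:
  x = 3: RHS = 4, y in [2, 3]  -> 2 point(s)
  x = 4: RHS = 4, y in [2, 3]  -> 2 point(s)
Affine points: 4. Add the point at infinity: total = 5.

#E(F_5) = 5


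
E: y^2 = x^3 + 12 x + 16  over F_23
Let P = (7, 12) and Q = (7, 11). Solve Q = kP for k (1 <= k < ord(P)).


Enumerate multiples of P until we hit Q = (7, 11):
  1P = (7, 12)
  2P = (13, 0)
  3P = (7, 11)
Match found at i = 3.

k = 3


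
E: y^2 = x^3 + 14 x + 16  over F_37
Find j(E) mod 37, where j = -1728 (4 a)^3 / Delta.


Delta = -16(4 a^3 + 27 b^2) mod 37 = 24
-1728 * (4 a)^3 = -1728 * (4*14)^3 mod 37 = 6
j = 6 * 24^(-1) mod 37 = 28

j = 28 (mod 37)


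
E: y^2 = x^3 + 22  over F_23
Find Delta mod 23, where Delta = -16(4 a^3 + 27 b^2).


4 a^3 + 27 b^2 = 4*0^3 + 27*22^2 = 0 + 13068 = 13068
Delta = -16 * (13068) = -209088
Delta mod 23 = 5

Delta = 5 (mod 23)


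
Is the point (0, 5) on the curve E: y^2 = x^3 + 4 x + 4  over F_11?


Check whether y^2 = x^3 + 4 x + 4 (mod 11) for (x, y) = (0, 5).
LHS: y^2 = 5^2 mod 11 = 3
RHS: x^3 + 4 x + 4 = 0^3 + 4*0 + 4 mod 11 = 4
LHS != RHS

No, not on the curve


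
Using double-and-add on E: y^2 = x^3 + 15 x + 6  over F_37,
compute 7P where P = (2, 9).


k = 7 = 111_2 (binary, LSB first: 111)
Double-and-add from P = (2, 9):
  bit 0 = 1: acc = O + (2, 9) = (2, 9)
  bit 1 = 1: acc = (2, 9) + (26, 29) = (21, 6)
  bit 2 = 1: acc = (21, 6) + (13, 20) = (13, 17)

7P = (13, 17)


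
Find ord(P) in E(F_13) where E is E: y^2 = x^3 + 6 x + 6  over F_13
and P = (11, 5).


Compute successive multiples of P until we hit O:
  1P = (11, 5)
  2P = (1, 0)
  3P = (11, 8)
  4P = O

ord(P) = 4


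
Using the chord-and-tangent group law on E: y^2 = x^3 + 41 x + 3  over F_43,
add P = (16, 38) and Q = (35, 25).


P != Q, so use the chord formula.
s = (y2 - y1) / (x2 - x1) = (30) / (19) mod 43 = 31
x3 = s^2 - x1 - x2 mod 43 = 31^2 - 16 - 35 = 7
y3 = s (x1 - x3) - y1 mod 43 = 31 * (16 - 7) - 38 = 26

P + Q = (7, 26)


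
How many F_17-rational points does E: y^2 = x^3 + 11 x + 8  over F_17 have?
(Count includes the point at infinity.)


For each x in F_17, count y with y^2 = x^3 + 11 x + 8 mod 17:
  x = 0: RHS = 8, y in [5, 12]  -> 2 point(s)
  x = 2: RHS = 4, y in [2, 15]  -> 2 point(s)
  x = 3: RHS = 0, y in [0]  -> 1 point(s)
  x = 5: RHS = 1, y in [1, 16]  -> 2 point(s)
  x = 6: RHS = 1, y in [1, 16]  -> 2 point(s)
  x = 8: RHS = 13, y in [8, 9]  -> 2 point(s)
  x = 10: RHS = 13, y in [8, 9]  -> 2 point(s)
  x = 11: RHS = 15, y in [7, 10]  -> 2 point(s)
  x = 12: RHS = 15, y in [7, 10]  -> 2 point(s)
  x = 13: RHS = 2, y in [6, 11]  -> 2 point(s)
  x = 14: RHS = 16, y in [4, 13]  -> 2 point(s)
  x = 16: RHS = 13, y in [8, 9]  -> 2 point(s)
Affine points: 23. Add the point at infinity: total = 24.

#E(F_17) = 24


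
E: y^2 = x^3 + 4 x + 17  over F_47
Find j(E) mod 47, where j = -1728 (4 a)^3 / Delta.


Delta = -16(4 a^3 + 27 b^2) mod 47 = 24
-1728 * (4 a)^3 = -1728 * (4*4)^3 mod 47 = 30
j = 30 * 24^(-1) mod 47 = 13

j = 13 (mod 47)


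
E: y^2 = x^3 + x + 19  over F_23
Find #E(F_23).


For each x in F_23, count y with y^2 = x^3 + 1 x + 19 mod 23:
  x = 2: RHS = 6, y in [11, 12]  -> 2 point(s)
  x = 3: RHS = 3, y in [7, 16]  -> 2 point(s)
  x = 4: RHS = 18, y in [8, 15]  -> 2 point(s)
  x = 7: RHS = 1, y in [1, 22]  -> 2 point(s)
  x = 11: RHS = 4, y in [2, 21]  -> 2 point(s)
  x = 17: RHS = 4, y in [2, 21]  -> 2 point(s)
  x = 18: RHS = 4, y in [2, 21]  -> 2 point(s)
  x = 20: RHS = 12, y in [9, 14]  -> 2 point(s)
  x = 21: RHS = 9, y in [3, 20]  -> 2 point(s)
Affine points: 18. Add the point at infinity: total = 19.

#E(F_23) = 19


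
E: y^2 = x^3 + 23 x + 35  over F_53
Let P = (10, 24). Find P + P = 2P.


Doubling: s = (3 x1^2 + a) / (2 y1)
s = (3*10^2 + 23) / (2*24) mod 53 = 52
x3 = s^2 - 2 x1 mod 53 = 52^2 - 2*10 = 34
y3 = s (x1 - x3) - y1 mod 53 = 52 * (10 - 34) - 24 = 0

2P = (34, 0)


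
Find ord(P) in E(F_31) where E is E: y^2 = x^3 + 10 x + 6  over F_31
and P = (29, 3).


Compute successive multiples of P until we hit O:
  1P = (29, 3)
  2P = (14, 21)
  3P = (13, 15)
  4P = (7, 27)
  5P = (9, 9)
  6P = (12, 26)
  7P = (15, 20)
  8P = (19, 7)
  ... (continuing to 27P)
  27P = O

ord(P) = 27


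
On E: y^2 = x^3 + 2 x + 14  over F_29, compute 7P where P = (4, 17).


k = 7 = 111_2 (binary, LSB first: 111)
Double-and-add from P = (4, 17):
  bit 0 = 1: acc = O + (4, 17) = (4, 17)
  bit 1 = 1: acc = (4, 17) + (5, 2) = (13, 2)
  bit 2 = 1: acc = (13, 2) + (18, 16) = (7, 9)

7P = (7, 9)


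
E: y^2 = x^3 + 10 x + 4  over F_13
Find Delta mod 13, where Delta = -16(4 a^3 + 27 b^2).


4 a^3 + 27 b^2 = 4*10^3 + 27*4^2 = 4000 + 432 = 4432
Delta = -16 * (4432) = -70912
Delta mod 13 = 3

Delta = 3 (mod 13)


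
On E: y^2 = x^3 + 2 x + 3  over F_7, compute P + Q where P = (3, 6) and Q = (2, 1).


P != Q, so use the chord formula.
s = (y2 - y1) / (x2 - x1) = (2) / (6) mod 7 = 5
x3 = s^2 - x1 - x2 mod 7 = 5^2 - 3 - 2 = 6
y3 = s (x1 - x3) - y1 mod 7 = 5 * (3 - 6) - 6 = 0

P + Q = (6, 0)


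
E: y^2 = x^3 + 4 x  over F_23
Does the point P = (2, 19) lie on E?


Check whether y^2 = x^3 + 4 x + 0 (mod 23) for (x, y) = (2, 19).
LHS: y^2 = 19^2 mod 23 = 16
RHS: x^3 + 4 x + 0 = 2^3 + 4*2 + 0 mod 23 = 16
LHS = RHS

Yes, on the curve


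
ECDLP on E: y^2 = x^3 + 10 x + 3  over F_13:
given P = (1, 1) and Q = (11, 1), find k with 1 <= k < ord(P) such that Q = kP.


Enumerate multiples of P until we hit Q = (11, 1):
  1P = (1, 1)
  2P = (11, 12)
  3P = (0, 4)
  4P = (8, 7)
  5P = (5, 3)
  6P = (4, 4)
  7P = (9, 4)
  8P = (7, 0)
  9P = (9, 9)
  10P = (4, 9)
  11P = (5, 10)
  12P = (8, 6)
  13P = (0, 9)
  14P = (11, 1)
Match found at i = 14.

k = 14


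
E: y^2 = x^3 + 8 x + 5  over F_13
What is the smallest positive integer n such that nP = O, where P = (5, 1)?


Compute successive multiples of P until we hit O:
  1P = (5, 1)
  2P = (6, 3)
  3P = (6, 10)
  4P = (5, 12)
  5P = O

ord(P) = 5


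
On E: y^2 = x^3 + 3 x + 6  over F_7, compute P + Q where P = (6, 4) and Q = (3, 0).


P != Q, so use the chord formula.
s = (y2 - y1) / (x2 - x1) = (3) / (4) mod 7 = 6
x3 = s^2 - x1 - x2 mod 7 = 6^2 - 6 - 3 = 6
y3 = s (x1 - x3) - y1 mod 7 = 6 * (6 - 6) - 4 = 3

P + Q = (6, 3)


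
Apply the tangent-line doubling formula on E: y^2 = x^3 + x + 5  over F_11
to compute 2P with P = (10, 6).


Doubling: s = (3 x1^2 + a) / (2 y1)
s = (3*10^2 + 1) / (2*6) mod 11 = 4
x3 = s^2 - 2 x1 mod 11 = 4^2 - 2*10 = 7
y3 = s (x1 - x3) - y1 mod 11 = 4 * (10 - 7) - 6 = 6

2P = (7, 6)


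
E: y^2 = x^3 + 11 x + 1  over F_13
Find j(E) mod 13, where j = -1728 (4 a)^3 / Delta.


Delta = -16(4 a^3 + 27 b^2) mod 13 = 2
-1728 * (4 a)^3 = -1728 * (4*11)^3 mod 13 = 8
j = 8 * 2^(-1) mod 13 = 4

j = 4 (mod 13)


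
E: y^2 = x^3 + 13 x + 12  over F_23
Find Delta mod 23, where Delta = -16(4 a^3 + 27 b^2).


4 a^3 + 27 b^2 = 4*13^3 + 27*12^2 = 8788 + 3888 = 12676
Delta = -16 * (12676) = -202816
Delta mod 23 = 21

Delta = 21 (mod 23)


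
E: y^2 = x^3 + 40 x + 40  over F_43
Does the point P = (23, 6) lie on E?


Check whether y^2 = x^3 + 40 x + 40 (mod 43) for (x, y) = (23, 6).
LHS: y^2 = 6^2 mod 43 = 36
RHS: x^3 + 40 x + 40 = 23^3 + 40*23 + 40 mod 43 = 12
LHS != RHS

No, not on the curve


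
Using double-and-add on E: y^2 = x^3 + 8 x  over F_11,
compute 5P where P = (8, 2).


k = 5 = 101_2 (binary, LSB first: 101)
Double-and-add from P = (8, 2):
  bit 0 = 1: acc = O + (8, 2) = (8, 2)
  bit 1 = 0: acc unchanged = (8, 2)
  bit 2 = 1: acc = (8, 2) + (9, 8) = (8, 9)

5P = (8, 9)


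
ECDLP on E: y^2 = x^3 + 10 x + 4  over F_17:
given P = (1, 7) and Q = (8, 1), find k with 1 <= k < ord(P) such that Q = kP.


Enumerate multiples of P until we hit Q = (8, 1):
  1P = (1, 7)
  2P = (13, 11)
  3P = (5, 3)
  4P = (12, 4)
  5P = (0, 2)
  6P = (7, 14)
  7P = (8, 16)
  8P = (10, 13)
  9P = (14, 7)
  10P = (2, 10)
  11P = (6, 12)
  12P = (11, 0)
  13P = (6, 5)
  14P = (2, 7)
  15P = (14, 10)
  16P = (10, 4)
  17P = (8, 1)
Match found at i = 17.

k = 17


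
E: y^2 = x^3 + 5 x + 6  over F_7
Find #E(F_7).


For each x in F_7, count y with y^2 = x^3 + 5 x + 6 mod 7:
  x = 5: RHS = 2, y in [3, 4]  -> 2 point(s)
  x = 6: RHS = 0, y in [0]  -> 1 point(s)
Affine points: 3. Add the point at infinity: total = 4.

#E(F_7) = 4


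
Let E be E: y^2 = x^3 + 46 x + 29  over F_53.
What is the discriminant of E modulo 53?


4 a^3 + 27 b^2 = 4*46^3 + 27*29^2 = 389344 + 22707 = 412051
Delta = -16 * (412051) = -6592816
Delta mod 53 = 13

Delta = 13 (mod 53)


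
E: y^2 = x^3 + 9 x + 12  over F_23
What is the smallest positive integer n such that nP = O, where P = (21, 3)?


Compute successive multiples of P until we hit O:
  1P = (21, 3)
  2P = (22, 5)
  3P = (7, 2)
  4P = (20, 2)
  5P = (6, 12)
  6P = (12, 10)
  7P = (19, 21)
  8P = (18, 16)
  ... (continuing to 27P)
  27P = O

ord(P) = 27


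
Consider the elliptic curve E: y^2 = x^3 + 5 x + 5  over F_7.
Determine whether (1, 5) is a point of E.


Check whether y^2 = x^3 + 5 x + 5 (mod 7) for (x, y) = (1, 5).
LHS: y^2 = 5^2 mod 7 = 4
RHS: x^3 + 5 x + 5 = 1^3 + 5*1 + 5 mod 7 = 4
LHS = RHS

Yes, on the curve


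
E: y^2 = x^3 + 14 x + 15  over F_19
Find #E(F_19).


For each x in F_19, count y with y^2 = x^3 + 14 x + 15 mod 19:
  x = 1: RHS = 11, y in [7, 12]  -> 2 point(s)
  x = 5: RHS = 1, y in [1, 18]  -> 2 point(s)
  x = 6: RHS = 11, y in [7, 12]  -> 2 point(s)
  x = 7: RHS = 0, y in [0]  -> 1 point(s)
  x = 12: RHS = 11, y in [7, 12]  -> 2 point(s)
  x = 13: RHS = 0, y in [0]  -> 1 point(s)
  x = 15: RHS = 9, y in [3, 16]  -> 2 point(s)
  x = 17: RHS = 17, y in [6, 13]  -> 2 point(s)
  x = 18: RHS = 0, y in [0]  -> 1 point(s)
Affine points: 15. Add the point at infinity: total = 16.

#E(F_19) = 16


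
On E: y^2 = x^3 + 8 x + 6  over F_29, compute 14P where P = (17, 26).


k = 14 = 1110_2 (binary, LSB first: 0111)
Double-and-add from P = (17, 26):
  bit 0 = 0: acc unchanged = O
  bit 1 = 1: acc = O + (11, 27) = (11, 27)
  bit 2 = 1: acc = (11, 27) + (2, 1) = (0, 8)
  bit 3 = 1: acc = (0, 8) + (9, 16) = (19, 17)

14P = (19, 17)


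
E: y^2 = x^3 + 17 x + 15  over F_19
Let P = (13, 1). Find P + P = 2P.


Doubling: s = (3 x1^2 + a) / (2 y1)
s = (3*13^2 + 17) / (2*1) mod 19 = 15
x3 = s^2 - 2 x1 mod 19 = 15^2 - 2*13 = 9
y3 = s (x1 - x3) - y1 mod 19 = 15 * (13 - 9) - 1 = 2

2P = (9, 2)


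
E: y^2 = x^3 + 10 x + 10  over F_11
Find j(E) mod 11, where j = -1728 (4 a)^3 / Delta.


Delta = -16(4 a^3 + 27 b^2) mod 11 = 6
-1728 * (4 a)^3 = -1728 * (4*10)^3 mod 11 = 9
j = 9 * 6^(-1) mod 11 = 7

j = 7 (mod 11)


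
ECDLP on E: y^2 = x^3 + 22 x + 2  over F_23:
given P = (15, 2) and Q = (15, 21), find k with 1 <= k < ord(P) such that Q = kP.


Enumerate multiples of P until we hit Q = (15, 21):
  1P = (15, 2)
  2P = (9, 20)
  3P = (8, 0)
  4P = (9, 3)
  5P = (15, 21)
Match found at i = 5.

k = 5


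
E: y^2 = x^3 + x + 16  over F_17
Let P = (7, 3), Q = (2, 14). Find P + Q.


P != Q, so use the chord formula.
s = (y2 - y1) / (x2 - x1) = (11) / (12) mod 17 = 8
x3 = s^2 - x1 - x2 mod 17 = 8^2 - 7 - 2 = 4
y3 = s (x1 - x3) - y1 mod 17 = 8 * (7 - 4) - 3 = 4

P + Q = (4, 4)


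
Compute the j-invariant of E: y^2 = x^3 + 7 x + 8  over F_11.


Delta = -16(4 a^3 + 27 b^2) mod 11 = 10
-1728 * (4 a)^3 = -1728 * (4*7)^3 mod 11 = 4
j = 4 * 10^(-1) mod 11 = 7

j = 7 (mod 11)


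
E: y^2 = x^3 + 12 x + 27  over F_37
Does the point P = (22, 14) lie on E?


Check whether y^2 = x^3 + 12 x + 27 (mod 37) for (x, y) = (22, 14).
LHS: y^2 = 14^2 mod 37 = 11
RHS: x^3 + 12 x + 27 = 22^3 + 12*22 + 27 mod 37 = 24
LHS != RHS

No, not on the curve


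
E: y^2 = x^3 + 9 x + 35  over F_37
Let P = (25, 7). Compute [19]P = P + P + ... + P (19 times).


k = 19 = 10011_2 (binary, LSB first: 11001)
Double-and-add from P = (25, 7):
  bit 0 = 1: acc = O + (25, 7) = (25, 7)
  bit 1 = 1: acc = (25, 7) + (8, 29) = (30, 6)
  bit 2 = 0: acc unchanged = (30, 6)
  bit 3 = 0: acc unchanged = (30, 6)
  bit 4 = 1: acc = (30, 6) + (33, 34) = (20, 1)

19P = (20, 1)


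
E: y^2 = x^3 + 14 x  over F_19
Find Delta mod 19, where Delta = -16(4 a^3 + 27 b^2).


4 a^3 + 27 b^2 = 4*14^3 + 27*0^2 = 10976 + 0 = 10976
Delta = -16 * (10976) = -175616
Delta mod 19 = 1

Delta = 1 (mod 19)


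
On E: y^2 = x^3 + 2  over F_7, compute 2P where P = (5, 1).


Doubling: s = (3 x1^2 + a) / (2 y1)
s = (3*5^2 + 0) / (2*1) mod 7 = 6
x3 = s^2 - 2 x1 mod 7 = 6^2 - 2*5 = 5
y3 = s (x1 - x3) - y1 mod 7 = 6 * (5 - 5) - 1 = 6

2P = (5, 6)


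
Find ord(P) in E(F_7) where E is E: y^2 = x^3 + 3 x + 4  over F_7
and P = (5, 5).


Compute successive multiples of P until we hit O:
  1P = (5, 5)
  2P = (1, 1)
  3P = (2, 5)
  4P = (0, 2)
  5P = (6, 0)
  6P = (0, 5)
  7P = (2, 2)
  8P = (1, 6)
  ... (continuing to 10P)
  10P = O

ord(P) = 10


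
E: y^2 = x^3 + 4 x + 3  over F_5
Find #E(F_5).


For each x in F_5, count y with y^2 = x^3 + 4 x + 3 mod 5:
  x = 2: RHS = 4, y in [2, 3]  -> 2 point(s)
Affine points: 2. Add the point at infinity: total = 3.

#E(F_5) = 3


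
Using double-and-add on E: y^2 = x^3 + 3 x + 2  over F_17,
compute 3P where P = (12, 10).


k = 3 = 11_2 (binary, LSB first: 11)
Double-and-add from P = (12, 10):
  bit 0 = 1: acc = O + (12, 10) = (12, 10)
  bit 1 = 1: acc = (12, 10) + (6, 10) = (16, 7)

3P = (16, 7)


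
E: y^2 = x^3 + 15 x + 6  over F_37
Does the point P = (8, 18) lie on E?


Check whether y^2 = x^3 + 15 x + 6 (mod 37) for (x, y) = (8, 18).
LHS: y^2 = 18^2 mod 37 = 28
RHS: x^3 + 15 x + 6 = 8^3 + 15*8 + 6 mod 37 = 9
LHS != RHS

No, not on the curve


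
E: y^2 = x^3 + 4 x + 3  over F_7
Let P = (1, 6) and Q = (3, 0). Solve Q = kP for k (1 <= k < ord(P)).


Enumerate multiples of P until we hit Q = (3, 0):
  1P = (1, 6)
  2P = (5, 1)
  3P = (3, 0)
Match found at i = 3.

k = 3


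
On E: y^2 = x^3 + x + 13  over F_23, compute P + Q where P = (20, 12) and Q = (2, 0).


P != Q, so use the chord formula.
s = (y2 - y1) / (x2 - x1) = (11) / (5) mod 23 = 16
x3 = s^2 - x1 - x2 mod 23 = 16^2 - 20 - 2 = 4
y3 = s (x1 - x3) - y1 mod 23 = 16 * (20 - 4) - 12 = 14

P + Q = (4, 14)


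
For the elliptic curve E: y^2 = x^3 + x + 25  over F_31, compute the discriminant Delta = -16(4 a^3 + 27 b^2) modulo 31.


4 a^3 + 27 b^2 = 4*1^3 + 27*25^2 = 4 + 16875 = 16879
Delta = -16 * (16879) = -270064
Delta mod 31 = 8

Delta = 8 (mod 31)


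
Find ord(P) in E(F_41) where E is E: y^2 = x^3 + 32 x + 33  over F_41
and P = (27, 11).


Compute successive multiples of P until we hit O:
  1P = (27, 11)
  2P = (30, 20)
  3P = (34, 9)
  4P = (1, 5)
  5P = (23, 12)
  6P = (9, 5)
  7P = (37, 13)
  8P = (0, 19)
  ... (continuing to 22P)
  22P = O

ord(P) = 22


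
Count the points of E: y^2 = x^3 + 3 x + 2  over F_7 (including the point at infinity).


For each x in F_7, count y with y^2 = x^3 + 3 x + 2 mod 7:
  x = 0: RHS = 2, y in [3, 4]  -> 2 point(s)
  x = 2: RHS = 2, y in [3, 4]  -> 2 point(s)
  x = 4: RHS = 1, y in [1, 6]  -> 2 point(s)
  x = 5: RHS = 2, y in [3, 4]  -> 2 point(s)
Affine points: 8. Add the point at infinity: total = 9.

#E(F_7) = 9


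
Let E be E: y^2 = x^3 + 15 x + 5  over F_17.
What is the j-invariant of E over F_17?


Delta = -16(4 a^3 + 27 b^2) mod 17 = 14
-1728 * (4 a)^3 = -1728 * (4*15)^3 mod 17 = 5
j = 5 * 14^(-1) mod 17 = 4

j = 4 (mod 17)


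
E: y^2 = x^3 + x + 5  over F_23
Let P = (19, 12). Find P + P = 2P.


Doubling: s = (3 x1^2 + a) / (2 y1)
s = (3*19^2 + 1) / (2*12) mod 23 = 3
x3 = s^2 - 2 x1 mod 23 = 3^2 - 2*19 = 17
y3 = s (x1 - x3) - y1 mod 23 = 3 * (19 - 17) - 12 = 17

2P = (17, 17)


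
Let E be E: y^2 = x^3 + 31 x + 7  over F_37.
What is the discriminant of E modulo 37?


4 a^3 + 27 b^2 = 4*31^3 + 27*7^2 = 119164 + 1323 = 120487
Delta = -16 * (120487) = -1927792
Delta mod 37 = 19

Delta = 19 (mod 37)


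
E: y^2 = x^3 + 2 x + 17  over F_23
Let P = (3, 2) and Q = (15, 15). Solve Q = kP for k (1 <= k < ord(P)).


Enumerate multiples of P until we hit Q = (15, 15):
  1P = (3, 2)
  2P = (2, 11)
  3P = (7, 11)
  4P = (8, 4)
  5P = (14, 12)
  6P = (15, 8)
  7P = (11, 17)
  8P = (10, 5)
  9P = (13, 20)
  10P = (13, 3)
  11P = (10, 18)
  12P = (11, 6)
  13P = (15, 15)
Match found at i = 13.

k = 13


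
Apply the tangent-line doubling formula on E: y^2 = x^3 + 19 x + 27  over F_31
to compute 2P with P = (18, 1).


Doubling: s = (3 x1^2 + a) / (2 y1)
s = (3*18^2 + 19) / (2*1) mod 31 = 15
x3 = s^2 - 2 x1 mod 31 = 15^2 - 2*18 = 3
y3 = s (x1 - x3) - y1 mod 31 = 15 * (18 - 3) - 1 = 7

2P = (3, 7)


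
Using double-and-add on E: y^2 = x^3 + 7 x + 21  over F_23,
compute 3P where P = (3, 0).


k = 3 = 11_2 (binary, LSB first: 11)
Double-and-add from P = (3, 0):
  bit 0 = 1: acc = O + (3, 0) = (3, 0)
  bit 1 = 1: acc = (3, 0) + O = (3, 0)

3P = (3, 0)


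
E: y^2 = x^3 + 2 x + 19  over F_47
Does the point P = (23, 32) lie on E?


Check whether y^2 = x^3 + 2 x + 19 (mod 47) for (x, y) = (23, 32).
LHS: y^2 = 32^2 mod 47 = 37
RHS: x^3 + 2 x + 19 = 23^3 + 2*23 + 19 mod 47 = 12
LHS != RHS

No, not on the curve


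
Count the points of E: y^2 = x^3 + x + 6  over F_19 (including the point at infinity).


For each x in F_19, count y with y^2 = x^3 + 1 x + 6 mod 19:
  x = 0: RHS = 6, y in [5, 14]  -> 2 point(s)
  x = 2: RHS = 16, y in [4, 15]  -> 2 point(s)
  x = 3: RHS = 17, y in [6, 13]  -> 2 point(s)
  x = 4: RHS = 17, y in [6, 13]  -> 2 point(s)
  x = 6: RHS = 0, y in [0]  -> 1 point(s)
  x = 10: RHS = 9, y in [3, 16]  -> 2 point(s)
  x = 12: RHS = 17, y in [6, 13]  -> 2 point(s)
  x = 14: RHS = 9, y in [3, 16]  -> 2 point(s)
  x = 18: RHS = 4, y in [2, 17]  -> 2 point(s)
Affine points: 17. Add the point at infinity: total = 18.

#E(F_19) = 18


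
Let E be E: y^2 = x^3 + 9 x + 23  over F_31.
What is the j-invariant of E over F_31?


Delta = -16(4 a^3 + 27 b^2) mod 31 = 3
-1728 * (4 a)^3 = -1728 * (4*9)^3 mod 31 = 8
j = 8 * 3^(-1) mod 31 = 13

j = 13 (mod 31)


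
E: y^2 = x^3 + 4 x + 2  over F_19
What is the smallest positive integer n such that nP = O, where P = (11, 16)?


Compute successive multiples of P until we hit O:
  1P = (11, 16)
  2P = (17, 9)
  3P = (14, 16)
  4P = (13, 3)
  5P = (4, 5)
  6P = (15, 13)
  7P = (9, 11)
  8P = (10, 15)
  ... (continuing to 25P)
  25P = O

ord(P) = 25


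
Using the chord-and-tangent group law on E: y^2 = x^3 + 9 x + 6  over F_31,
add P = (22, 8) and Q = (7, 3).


P != Q, so use the chord formula.
s = (y2 - y1) / (x2 - x1) = (26) / (16) mod 31 = 21
x3 = s^2 - x1 - x2 mod 31 = 21^2 - 22 - 7 = 9
y3 = s (x1 - x3) - y1 mod 31 = 21 * (22 - 9) - 8 = 17

P + Q = (9, 17)


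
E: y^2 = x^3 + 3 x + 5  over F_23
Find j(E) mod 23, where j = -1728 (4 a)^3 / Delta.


Delta = -16(4 a^3 + 27 b^2) mod 23 = 7
-1728 * (4 a)^3 = -1728 * (4*3)^3 mod 23 = 14
j = 14 * 7^(-1) mod 23 = 2

j = 2 (mod 23)


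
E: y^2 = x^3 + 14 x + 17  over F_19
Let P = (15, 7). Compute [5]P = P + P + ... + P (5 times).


k = 5 = 101_2 (binary, LSB first: 101)
Double-and-add from P = (15, 7):
  bit 0 = 1: acc = O + (15, 7) = (15, 7)
  bit 1 = 0: acc unchanged = (15, 7)
  bit 2 = 1: acc = (15, 7) + (17, 0) = (4, 2)

5P = (4, 2)


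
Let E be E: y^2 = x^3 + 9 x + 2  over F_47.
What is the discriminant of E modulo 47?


4 a^3 + 27 b^2 = 4*9^3 + 27*2^2 = 2916 + 108 = 3024
Delta = -16 * (3024) = -48384
Delta mod 47 = 26

Delta = 26 (mod 47)


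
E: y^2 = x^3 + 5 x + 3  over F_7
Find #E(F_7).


For each x in F_7, count y with y^2 = x^3 + 5 x + 3 mod 7:
  x = 1: RHS = 2, y in [3, 4]  -> 2 point(s)
  x = 2: RHS = 0, y in [0]  -> 1 point(s)
  x = 6: RHS = 4, y in [2, 5]  -> 2 point(s)
Affine points: 5. Add the point at infinity: total = 6.

#E(F_7) = 6


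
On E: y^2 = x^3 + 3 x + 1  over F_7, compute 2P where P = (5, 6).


Doubling: s = (3 x1^2 + a) / (2 y1)
s = (3*5^2 + 3) / (2*6) mod 7 = 3
x3 = s^2 - 2 x1 mod 7 = 3^2 - 2*5 = 6
y3 = s (x1 - x3) - y1 mod 7 = 3 * (5 - 6) - 6 = 5

2P = (6, 5)


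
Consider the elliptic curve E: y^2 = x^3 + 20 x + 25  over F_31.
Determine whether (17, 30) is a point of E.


Check whether y^2 = x^3 + 20 x + 25 (mod 31) for (x, y) = (17, 30).
LHS: y^2 = 30^2 mod 31 = 1
RHS: x^3 + 20 x + 25 = 17^3 + 20*17 + 25 mod 31 = 8
LHS != RHS

No, not on the curve


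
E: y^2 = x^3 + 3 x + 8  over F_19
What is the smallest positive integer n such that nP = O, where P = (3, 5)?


Compute successive multiples of P until we hit O:
  1P = (3, 5)
  2P = (3, 14)
  3P = O

ord(P) = 3


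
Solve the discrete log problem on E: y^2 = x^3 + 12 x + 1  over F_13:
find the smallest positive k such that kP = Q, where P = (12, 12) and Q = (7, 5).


Enumerate multiples of P until we hit Q = (7, 5):
  1P = (12, 12)
  2P = (3, 5)
  3P = (10, 4)
  4P = (7, 8)
  5P = (4, 10)
  6P = (6, 9)
  7P = (5, 11)
  8P = (0, 12)
  9P = (1, 1)
  10P = (1, 12)
  11P = (0, 1)
  12P = (5, 2)
  13P = (6, 4)
  14P = (4, 3)
  15P = (7, 5)
Match found at i = 15.

k = 15


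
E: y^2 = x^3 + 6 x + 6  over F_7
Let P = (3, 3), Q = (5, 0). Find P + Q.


P != Q, so use the chord formula.
s = (y2 - y1) / (x2 - x1) = (4) / (2) mod 7 = 2
x3 = s^2 - x1 - x2 mod 7 = 2^2 - 3 - 5 = 3
y3 = s (x1 - x3) - y1 mod 7 = 2 * (3 - 3) - 3 = 4

P + Q = (3, 4)


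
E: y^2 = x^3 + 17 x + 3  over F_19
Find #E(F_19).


For each x in F_19, count y with y^2 = x^3 + 17 x + 3 mod 19:
  x = 2: RHS = 7, y in [8, 11]  -> 2 point(s)
  x = 3: RHS = 5, y in [9, 10]  -> 2 point(s)
  x = 5: RHS = 4, y in [2, 17]  -> 2 point(s)
  x = 6: RHS = 17, y in [6, 13]  -> 2 point(s)
  x = 7: RHS = 9, y in [3, 16]  -> 2 point(s)
  x = 8: RHS = 5, y in [9, 10]  -> 2 point(s)
  x = 9: RHS = 11, y in [7, 12]  -> 2 point(s)
  x = 11: RHS = 1, y in [1, 18]  -> 2 point(s)
  x = 12: RHS = 16, y in [4, 15]  -> 2 point(s)
  x = 15: RHS = 4, y in [2, 17]  -> 2 point(s)
  x = 16: RHS = 1, y in [1, 18]  -> 2 point(s)
  x = 18: RHS = 4, y in [2, 17]  -> 2 point(s)
Affine points: 24. Add the point at infinity: total = 25.

#E(F_19) = 25


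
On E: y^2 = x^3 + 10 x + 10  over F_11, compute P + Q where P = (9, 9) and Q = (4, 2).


P != Q, so use the chord formula.
s = (y2 - y1) / (x2 - x1) = (4) / (6) mod 11 = 8
x3 = s^2 - x1 - x2 mod 11 = 8^2 - 9 - 4 = 7
y3 = s (x1 - x3) - y1 mod 11 = 8 * (9 - 7) - 9 = 7

P + Q = (7, 7)


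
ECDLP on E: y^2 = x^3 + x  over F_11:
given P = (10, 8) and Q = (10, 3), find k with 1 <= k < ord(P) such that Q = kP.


Enumerate multiples of P until we hit Q = (10, 3):
  1P = (10, 8)
  2P = (0, 0)
  3P = (10, 3)
Match found at i = 3.

k = 3


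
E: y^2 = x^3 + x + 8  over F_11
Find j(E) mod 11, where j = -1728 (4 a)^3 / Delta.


Delta = -16(4 a^3 + 27 b^2) mod 11 = 8
-1728 * (4 a)^3 = -1728 * (4*1)^3 mod 11 = 2
j = 2 * 8^(-1) mod 11 = 3

j = 3 (mod 11)


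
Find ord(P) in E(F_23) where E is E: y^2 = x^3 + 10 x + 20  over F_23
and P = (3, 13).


Compute successive multiples of P until we hit O:
  1P = (3, 13)
  2P = (3, 10)
  3P = O

ord(P) = 3


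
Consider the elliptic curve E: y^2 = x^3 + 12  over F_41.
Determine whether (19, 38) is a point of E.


Check whether y^2 = x^3 + 0 x + 12 (mod 41) for (x, y) = (19, 38).
LHS: y^2 = 38^2 mod 41 = 9
RHS: x^3 + 0 x + 12 = 19^3 + 0*19 + 12 mod 41 = 24
LHS != RHS

No, not on the curve


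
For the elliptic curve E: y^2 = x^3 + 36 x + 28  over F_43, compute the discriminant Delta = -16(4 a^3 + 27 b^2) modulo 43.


4 a^3 + 27 b^2 = 4*36^3 + 27*28^2 = 186624 + 21168 = 207792
Delta = -16 * (207792) = -3324672
Delta mod 43 = 2

Delta = 2 (mod 43)


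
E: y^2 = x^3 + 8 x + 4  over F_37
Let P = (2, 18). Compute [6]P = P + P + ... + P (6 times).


k = 6 = 110_2 (binary, LSB first: 011)
Double-and-add from P = (2, 18):
  bit 0 = 0: acc unchanged = O
  bit 1 = 1: acc = O + (26, 18) = (26, 18)
  bit 2 = 1: acc = (26, 18) + (23, 16) = (9, 18)

6P = (9, 18)


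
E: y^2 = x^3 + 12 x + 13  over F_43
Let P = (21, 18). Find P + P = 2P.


Doubling: s = (3 x1^2 + a) / (2 y1)
s = (3*21^2 + 12) / (2*18) mod 43 = 12
x3 = s^2 - 2 x1 mod 43 = 12^2 - 2*21 = 16
y3 = s (x1 - x3) - y1 mod 43 = 12 * (21 - 16) - 18 = 42

2P = (16, 42)


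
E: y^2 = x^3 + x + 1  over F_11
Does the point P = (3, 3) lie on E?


Check whether y^2 = x^3 + 1 x + 1 (mod 11) for (x, y) = (3, 3).
LHS: y^2 = 3^2 mod 11 = 9
RHS: x^3 + 1 x + 1 = 3^3 + 1*3 + 1 mod 11 = 9
LHS = RHS

Yes, on the curve


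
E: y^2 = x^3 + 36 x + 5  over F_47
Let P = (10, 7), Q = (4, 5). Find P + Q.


P != Q, so use the chord formula.
s = (y2 - y1) / (x2 - x1) = (45) / (41) mod 47 = 16
x3 = s^2 - x1 - x2 mod 47 = 16^2 - 10 - 4 = 7
y3 = s (x1 - x3) - y1 mod 47 = 16 * (10 - 7) - 7 = 41

P + Q = (7, 41)


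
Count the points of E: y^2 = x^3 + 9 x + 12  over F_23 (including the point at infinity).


For each x in F_23, count y with y^2 = x^3 + 9 x + 12 mod 23:
  x = 0: RHS = 12, y in [9, 14]  -> 2 point(s)
  x = 6: RHS = 6, y in [11, 12]  -> 2 point(s)
  x = 7: RHS = 4, y in [2, 21]  -> 2 point(s)
  x = 11: RHS = 16, y in [4, 19]  -> 2 point(s)
  x = 12: RHS = 8, y in [10, 13]  -> 2 point(s)
  x = 13: RHS = 3, y in [7, 16]  -> 2 point(s)
  x = 15: RHS = 3, y in [7, 16]  -> 2 point(s)
  x = 17: RHS = 18, y in [8, 15]  -> 2 point(s)
  x = 18: RHS = 3, y in [7, 16]  -> 2 point(s)
  x = 19: RHS = 4, y in [2, 21]  -> 2 point(s)
  x = 20: RHS = 4, y in [2, 21]  -> 2 point(s)
  x = 21: RHS = 9, y in [3, 20]  -> 2 point(s)
  x = 22: RHS = 2, y in [5, 18]  -> 2 point(s)
Affine points: 26. Add the point at infinity: total = 27.

#E(F_23) = 27


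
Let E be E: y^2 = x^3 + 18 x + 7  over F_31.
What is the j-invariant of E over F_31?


Delta = -16(4 a^3 + 27 b^2) mod 31 = 28
-1728 * (4 a)^3 = -1728 * (4*18)^3 mod 31 = 2
j = 2 * 28^(-1) mod 31 = 20

j = 20 (mod 31)


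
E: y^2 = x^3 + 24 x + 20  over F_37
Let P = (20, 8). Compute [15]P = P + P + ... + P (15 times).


k = 15 = 1111_2 (binary, LSB first: 1111)
Double-and-add from P = (20, 8):
  bit 0 = 1: acc = O + (20, 8) = (20, 8)
  bit 1 = 1: acc = (20, 8) + (31, 20) = (30, 8)
  bit 2 = 1: acc = (30, 8) + (24, 29) = (23, 23)
  bit 3 = 1: acc = (23, 23) + (19, 34) = (28, 0)

15P = (28, 0)


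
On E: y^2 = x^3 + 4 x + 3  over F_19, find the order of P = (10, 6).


Compute successive multiples of P until we hit O:
  1P = (10, 6)
  2P = (18, 13)
  3P = (17, 14)
  4P = (3, 2)
  5P = (4, 11)
  6P = (2, 0)
  7P = (4, 8)
  8P = (3, 17)
  ... (continuing to 12P)
  12P = O

ord(P) = 12


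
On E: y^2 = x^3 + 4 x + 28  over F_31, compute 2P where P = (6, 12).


Doubling: s = (3 x1^2 + a) / (2 y1)
s = (3*6^2 + 4) / (2*12) mod 31 = 15
x3 = s^2 - 2 x1 mod 31 = 15^2 - 2*6 = 27
y3 = s (x1 - x3) - y1 mod 31 = 15 * (6 - 27) - 12 = 14

2P = (27, 14)


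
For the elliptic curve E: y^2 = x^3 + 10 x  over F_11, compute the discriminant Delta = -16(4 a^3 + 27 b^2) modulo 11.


4 a^3 + 27 b^2 = 4*10^3 + 27*0^2 = 4000 + 0 = 4000
Delta = -16 * (4000) = -64000
Delta mod 11 = 9

Delta = 9 (mod 11)


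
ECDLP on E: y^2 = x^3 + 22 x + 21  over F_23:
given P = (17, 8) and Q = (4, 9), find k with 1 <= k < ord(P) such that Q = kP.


Enumerate multiples of P until we hit Q = (4, 9):
  1P = (17, 8)
  2P = (18, 4)
  3P = (4, 9)
Match found at i = 3.

k = 3


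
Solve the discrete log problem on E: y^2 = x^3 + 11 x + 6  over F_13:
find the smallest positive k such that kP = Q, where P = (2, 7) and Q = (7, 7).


Enumerate multiples of P until we hit Q = (7, 7):
  1P = (2, 7)
  2P = (5, 2)
  3P = (3, 12)
  4P = (7, 7)
Match found at i = 4.

k = 4


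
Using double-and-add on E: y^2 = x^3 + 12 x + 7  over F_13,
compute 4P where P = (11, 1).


k = 4 = 100_2 (binary, LSB first: 001)
Double-and-add from P = (11, 1):
  bit 0 = 0: acc unchanged = O
  bit 1 = 0: acc unchanged = O
  bit 2 = 1: acc = O + (6, 3) = (6, 3)

4P = (6, 3)


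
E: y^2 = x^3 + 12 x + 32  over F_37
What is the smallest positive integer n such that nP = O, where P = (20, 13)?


Compute successive multiples of P until we hit O:
  1P = (20, 13)
  2P = (31, 15)
  3P = (16, 18)
  4P = (28, 34)
  5P = (30, 7)
  6P = (14, 13)
  7P = (3, 24)
  8P = (2, 8)
  ... (continuing to 34P)
  34P = O

ord(P) = 34


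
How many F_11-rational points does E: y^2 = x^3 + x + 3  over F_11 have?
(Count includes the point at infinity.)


For each x in F_11, count y with y^2 = x^3 + 1 x + 3 mod 11:
  x = 0: RHS = 3, y in [5, 6]  -> 2 point(s)
  x = 1: RHS = 5, y in [4, 7]  -> 2 point(s)
  x = 3: RHS = 0, y in [0]  -> 1 point(s)
  x = 4: RHS = 5, y in [4, 7]  -> 2 point(s)
  x = 5: RHS = 1, y in [1, 10]  -> 2 point(s)
  x = 6: RHS = 5, y in [4, 7]  -> 2 point(s)
  x = 7: RHS = 1, y in [1, 10]  -> 2 point(s)
  x = 9: RHS = 4, y in [2, 9]  -> 2 point(s)
  x = 10: RHS = 1, y in [1, 10]  -> 2 point(s)
Affine points: 17. Add the point at infinity: total = 18.

#E(F_11) = 18


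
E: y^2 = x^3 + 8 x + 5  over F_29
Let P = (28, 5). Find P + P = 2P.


Doubling: s = (3 x1^2 + a) / (2 y1)
s = (3*28^2 + 8) / (2*5) mod 29 = 4
x3 = s^2 - 2 x1 mod 29 = 4^2 - 2*28 = 18
y3 = s (x1 - x3) - y1 mod 29 = 4 * (28 - 18) - 5 = 6

2P = (18, 6)


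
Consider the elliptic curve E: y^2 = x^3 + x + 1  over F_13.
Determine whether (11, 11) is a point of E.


Check whether y^2 = x^3 + 1 x + 1 (mod 13) for (x, y) = (11, 11).
LHS: y^2 = 11^2 mod 13 = 4
RHS: x^3 + 1 x + 1 = 11^3 + 1*11 + 1 mod 13 = 4
LHS = RHS

Yes, on the curve


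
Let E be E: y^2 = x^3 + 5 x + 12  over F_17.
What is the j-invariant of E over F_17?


Delta = -16(4 a^3 + 27 b^2) mod 17 = 2
-1728 * (4 a)^3 = -1728 * (4*5)^3 mod 17 = 9
j = 9 * 2^(-1) mod 17 = 13

j = 13 (mod 17)


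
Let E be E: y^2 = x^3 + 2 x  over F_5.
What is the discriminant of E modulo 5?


4 a^3 + 27 b^2 = 4*2^3 + 27*0^2 = 32 + 0 = 32
Delta = -16 * (32) = -512
Delta mod 5 = 3

Delta = 3 (mod 5)


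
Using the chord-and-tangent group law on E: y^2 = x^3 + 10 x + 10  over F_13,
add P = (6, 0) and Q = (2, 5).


P != Q, so use the chord formula.
s = (y2 - y1) / (x2 - x1) = (5) / (9) mod 13 = 2
x3 = s^2 - x1 - x2 mod 13 = 2^2 - 6 - 2 = 9
y3 = s (x1 - x3) - y1 mod 13 = 2 * (6 - 9) - 0 = 7

P + Q = (9, 7)


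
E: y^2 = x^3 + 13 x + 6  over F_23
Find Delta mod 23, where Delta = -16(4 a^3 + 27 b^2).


4 a^3 + 27 b^2 = 4*13^3 + 27*6^2 = 8788 + 972 = 9760
Delta = -16 * (9760) = -156160
Delta mod 23 = 10

Delta = 10 (mod 23)


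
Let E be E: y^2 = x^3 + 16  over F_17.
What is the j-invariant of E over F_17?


Delta = -16(4 a^3 + 27 b^2) mod 17 = 10
-1728 * (4 a)^3 = -1728 * (4*0)^3 mod 17 = 0
j = 0 * 10^(-1) mod 17 = 0

j = 0 (mod 17)


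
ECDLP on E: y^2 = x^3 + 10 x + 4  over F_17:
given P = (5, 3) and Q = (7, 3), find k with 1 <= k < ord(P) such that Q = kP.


Enumerate multiples of P until we hit Q = (7, 3):
  1P = (5, 3)
  2P = (7, 14)
  3P = (14, 7)
  4P = (11, 0)
  5P = (14, 10)
  6P = (7, 3)
Match found at i = 6.

k = 6


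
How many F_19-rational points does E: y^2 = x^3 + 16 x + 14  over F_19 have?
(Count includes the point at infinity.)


For each x in F_19, count y with y^2 = x^3 + 16 x + 14 mod 19:
  x = 2: RHS = 16, y in [4, 15]  -> 2 point(s)
  x = 4: RHS = 9, y in [3, 16]  -> 2 point(s)
  x = 11: RHS = 1, y in [1, 18]  -> 2 point(s)
  x = 13: RHS = 6, y in [5, 14]  -> 2 point(s)
  x = 15: RHS = 0, y in [0]  -> 1 point(s)
  x = 18: RHS = 16, y in [4, 15]  -> 2 point(s)
Affine points: 11. Add the point at infinity: total = 12.

#E(F_19) = 12


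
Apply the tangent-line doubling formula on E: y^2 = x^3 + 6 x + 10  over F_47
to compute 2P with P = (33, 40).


Doubling: s = (3 x1^2 + a) / (2 y1)
s = (3*33^2 + 6) / (2*40) mod 47 = 18
x3 = s^2 - 2 x1 mod 47 = 18^2 - 2*33 = 23
y3 = s (x1 - x3) - y1 mod 47 = 18 * (33 - 23) - 40 = 46

2P = (23, 46)
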